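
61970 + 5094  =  67064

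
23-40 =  - 17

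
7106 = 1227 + 5879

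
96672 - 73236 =23436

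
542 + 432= 974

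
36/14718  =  6/2453 =0.00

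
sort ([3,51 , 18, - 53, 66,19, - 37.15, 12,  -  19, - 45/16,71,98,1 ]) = [ - 53, - 37.15,  -  19, - 45/16,1,3,  12, 18, 19,  51, 66  ,  71,98 ] 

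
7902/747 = 10+48/83 = 10.58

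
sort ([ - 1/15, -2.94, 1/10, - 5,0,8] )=[ - 5 ,- 2.94,  -  1/15, 0,1/10,8]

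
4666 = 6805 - 2139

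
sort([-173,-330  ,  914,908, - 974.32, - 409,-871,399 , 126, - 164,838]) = [ - 974.32, - 871, - 409, - 330, - 173,-164,126,  399,838,908,914]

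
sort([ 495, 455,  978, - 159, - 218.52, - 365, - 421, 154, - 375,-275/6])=[ - 421, - 375, - 365, - 218.52, - 159, - 275/6 , 154 , 455,495,  978]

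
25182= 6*4197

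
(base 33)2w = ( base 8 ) 142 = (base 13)77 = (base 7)200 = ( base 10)98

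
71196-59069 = 12127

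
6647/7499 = 6647/7499 = 0.89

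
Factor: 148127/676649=7^2*3023^1*676649^( - 1 )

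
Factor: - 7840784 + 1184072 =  - 2^3*3^1*277363^1 = - 6656712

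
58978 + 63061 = 122039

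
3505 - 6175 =-2670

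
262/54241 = 262/54241 =0.00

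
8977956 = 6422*1398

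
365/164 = 365/164 = 2.23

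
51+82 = 133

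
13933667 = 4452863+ 9480804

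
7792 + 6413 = 14205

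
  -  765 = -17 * 45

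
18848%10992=7856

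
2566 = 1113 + 1453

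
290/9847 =290/9847= 0.03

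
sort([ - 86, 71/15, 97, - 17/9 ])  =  [ - 86, - 17/9, 71/15,97 ]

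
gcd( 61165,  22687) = 1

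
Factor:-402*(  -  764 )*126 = 2^4*3^3 * 7^1 *67^1*191^1 = 38698128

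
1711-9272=-7561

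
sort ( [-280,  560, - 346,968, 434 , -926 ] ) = [ - 926, - 346, - 280,434, 560,  968] 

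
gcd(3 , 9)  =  3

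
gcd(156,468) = 156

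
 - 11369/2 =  - 11369/2 = - 5684.50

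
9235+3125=12360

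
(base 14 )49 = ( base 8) 101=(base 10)65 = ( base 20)35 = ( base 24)2H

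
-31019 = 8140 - 39159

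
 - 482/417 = - 2 +352/417 = - 1.16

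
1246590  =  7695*162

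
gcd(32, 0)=32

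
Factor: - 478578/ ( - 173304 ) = 961/348 = 2^ ( - 2)*3^( - 1)*29^( - 1)*31^2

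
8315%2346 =1277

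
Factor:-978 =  - 2^1 * 3^1*163^1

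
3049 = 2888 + 161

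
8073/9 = 897=897.00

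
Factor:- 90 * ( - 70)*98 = 617400 = 2^3 * 3^2*5^2*7^3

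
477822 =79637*6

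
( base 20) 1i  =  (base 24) 1e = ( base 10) 38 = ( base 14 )2a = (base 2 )100110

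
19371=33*587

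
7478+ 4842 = 12320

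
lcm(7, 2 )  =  14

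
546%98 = 56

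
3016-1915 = 1101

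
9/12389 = 9/12389 = 0.00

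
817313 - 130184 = 687129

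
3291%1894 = 1397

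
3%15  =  3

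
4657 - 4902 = - 245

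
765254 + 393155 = 1158409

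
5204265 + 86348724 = 91552989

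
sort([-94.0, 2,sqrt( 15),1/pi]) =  [ - 94.0, 1/pi, 2, sqrt (15) ]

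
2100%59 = 35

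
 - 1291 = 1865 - 3156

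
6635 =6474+161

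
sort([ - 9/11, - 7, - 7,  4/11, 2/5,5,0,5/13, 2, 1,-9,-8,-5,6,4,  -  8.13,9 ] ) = [-9, - 8.13, -8,  -  7, - 7  ,  -  5, - 9/11,0, 4/11,  5/13, 2/5,1,2,4,5,6,9 ]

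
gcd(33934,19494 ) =722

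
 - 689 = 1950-2639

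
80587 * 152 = 12249224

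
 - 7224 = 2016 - 9240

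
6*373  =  2238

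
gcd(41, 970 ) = 1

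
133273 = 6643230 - 6509957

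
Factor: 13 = 13^1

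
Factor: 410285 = 5^1*31^1*2647^1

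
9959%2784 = 1607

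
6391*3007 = 19217737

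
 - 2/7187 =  - 1+7185/7187=- 0.00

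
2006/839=2006/839 = 2.39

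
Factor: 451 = 11^1 * 41^1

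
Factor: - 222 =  - 2^1*3^1 * 37^1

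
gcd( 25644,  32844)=12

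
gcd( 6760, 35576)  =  8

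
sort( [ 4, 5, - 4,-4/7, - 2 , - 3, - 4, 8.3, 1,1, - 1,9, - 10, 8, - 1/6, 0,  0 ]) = [ - 10, - 4,  -  4,- 3 , - 2, - 1, - 4/7, - 1/6,0,0, 1,1,  4 , 5 , 8,8.3,9 ] 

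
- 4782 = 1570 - 6352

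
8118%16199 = 8118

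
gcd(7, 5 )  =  1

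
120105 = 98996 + 21109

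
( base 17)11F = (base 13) 1b9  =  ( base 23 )DM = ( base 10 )321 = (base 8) 501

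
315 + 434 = 749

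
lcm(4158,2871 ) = 120582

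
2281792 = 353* 6464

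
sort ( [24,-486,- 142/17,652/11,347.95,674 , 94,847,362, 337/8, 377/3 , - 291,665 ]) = [ - 486, - 291, - 142/17, 24, 337/8, 652/11,94,  377/3, 347.95, 362,665,674,847 ] 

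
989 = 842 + 147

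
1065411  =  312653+752758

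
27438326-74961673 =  - 47523347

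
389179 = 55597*7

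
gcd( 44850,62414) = 2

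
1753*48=84144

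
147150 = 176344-29194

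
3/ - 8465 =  - 1 +8462/8465 = - 0.00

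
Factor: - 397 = - 397^1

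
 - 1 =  - 1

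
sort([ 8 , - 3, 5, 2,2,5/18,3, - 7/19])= [ - 3, - 7/19, 5/18,2 , 2,3,5,8]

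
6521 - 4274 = 2247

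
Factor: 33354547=2777^1*12011^1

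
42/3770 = 21/1885  =  0.01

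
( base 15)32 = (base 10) 47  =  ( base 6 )115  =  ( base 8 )57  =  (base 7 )65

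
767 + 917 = 1684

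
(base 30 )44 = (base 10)124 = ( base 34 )3M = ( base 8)174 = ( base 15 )84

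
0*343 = 0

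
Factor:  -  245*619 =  -5^1*7^2*619^1=- 151655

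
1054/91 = 1054/91 = 11.58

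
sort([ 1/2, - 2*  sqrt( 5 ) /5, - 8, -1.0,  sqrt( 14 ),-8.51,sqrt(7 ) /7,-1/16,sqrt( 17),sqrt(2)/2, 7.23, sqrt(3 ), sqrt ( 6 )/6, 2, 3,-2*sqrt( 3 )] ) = [  -  8.51, - 8,  -  2*sqrt(3),-1.0 ,-2*sqrt(5)/5, - 1/16, sqrt(7) /7, sqrt(6)/6, 1/2,  sqrt( 2 ) /2 , sqrt( 3 ), 2,3, sqrt(14),  sqrt(17 ), 7.23 ]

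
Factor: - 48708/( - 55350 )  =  22/25=2^1*5^( - 2)*11^1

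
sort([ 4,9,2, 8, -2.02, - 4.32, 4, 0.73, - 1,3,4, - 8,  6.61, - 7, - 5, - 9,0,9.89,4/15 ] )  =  [ - 9, - 8, - 7, - 5, - 4.32, - 2.02,  -  1,0,4/15,0.73, 2,3, 4,4, 4,6.61,8 , 9,9.89]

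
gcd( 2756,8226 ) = 2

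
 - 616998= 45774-662772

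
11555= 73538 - 61983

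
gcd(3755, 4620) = 5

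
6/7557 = 2/2519  =  0.00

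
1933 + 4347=6280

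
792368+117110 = 909478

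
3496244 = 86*40654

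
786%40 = 26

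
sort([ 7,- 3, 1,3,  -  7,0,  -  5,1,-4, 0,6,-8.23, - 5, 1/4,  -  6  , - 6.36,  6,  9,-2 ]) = [-8.23, - 7,-6.36, - 6, - 5, - 5, - 4,  -  3, - 2,0,0,1/4,1,1, 3,6,  6,7, 9 ]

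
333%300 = 33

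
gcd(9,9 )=9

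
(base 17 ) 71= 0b1111000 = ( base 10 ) 120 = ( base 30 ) 40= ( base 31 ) 3r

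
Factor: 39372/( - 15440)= - 2^(- 2)*3^1*5^( - 1 )*17^1 = - 51/20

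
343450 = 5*68690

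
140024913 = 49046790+90978123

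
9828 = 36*273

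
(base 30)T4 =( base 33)qg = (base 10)874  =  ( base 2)1101101010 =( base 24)1ca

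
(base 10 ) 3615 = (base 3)11221220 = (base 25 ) 5jf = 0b111000011111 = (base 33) 3AI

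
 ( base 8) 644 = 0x1a4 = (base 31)dh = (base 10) 420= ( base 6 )1540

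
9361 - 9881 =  - 520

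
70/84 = 5/6 = 0.83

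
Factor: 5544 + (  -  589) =4955= 5^1 * 991^1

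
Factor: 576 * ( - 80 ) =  - 46080 = -2^10*3^2*5^1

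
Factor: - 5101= -5101^1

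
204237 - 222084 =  - 17847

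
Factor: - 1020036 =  - 2^2 * 3^1*167^1*509^1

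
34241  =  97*353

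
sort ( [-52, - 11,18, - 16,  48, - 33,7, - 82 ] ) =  [ - 82, - 52, - 33, - 16, - 11,7,18, 48]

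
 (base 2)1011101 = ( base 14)69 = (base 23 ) 41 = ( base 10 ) 93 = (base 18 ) 53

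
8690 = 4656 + 4034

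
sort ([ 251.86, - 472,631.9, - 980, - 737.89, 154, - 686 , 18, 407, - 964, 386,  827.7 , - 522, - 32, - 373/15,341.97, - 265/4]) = [ - 980  , - 964, - 737.89, - 686, - 522, - 472,-265/4, - 32,  -  373/15, 18,154, 251.86, 341.97, 386, 407, 631.9, 827.7 ] 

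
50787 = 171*297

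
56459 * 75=4234425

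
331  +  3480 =3811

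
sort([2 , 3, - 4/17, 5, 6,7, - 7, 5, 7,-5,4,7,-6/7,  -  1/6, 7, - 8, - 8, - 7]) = [ - 8, - 8, - 7, - 7, - 5 , - 6/7,  -  4/17 , - 1/6, 2, 3,4,5, 5,6,7,7,7, 7] 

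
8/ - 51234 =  - 4/25617 =- 0.00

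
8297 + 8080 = 16377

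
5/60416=5/60416=0.00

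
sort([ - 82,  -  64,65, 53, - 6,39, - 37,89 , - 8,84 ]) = [ - 82, - 64,-37, - 8, - 6,39,  53,65,84,  89] 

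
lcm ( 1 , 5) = 5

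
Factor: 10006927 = 7^2*443^1*461^1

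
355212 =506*702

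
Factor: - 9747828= -2^2*3^2*29^1*9337^1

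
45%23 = 22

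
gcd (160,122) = 2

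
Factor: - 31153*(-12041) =12041^1 * 31153^1=375113273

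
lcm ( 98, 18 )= 882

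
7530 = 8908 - 1378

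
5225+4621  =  9846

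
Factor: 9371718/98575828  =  2^( - 1)*3^2* 13^(  -  1)*23^1*821^( - 1)*2309^ ( - 1 )*22637^1 = 4685859/49287914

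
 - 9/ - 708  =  3/236 = 0.01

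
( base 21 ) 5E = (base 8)167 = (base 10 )119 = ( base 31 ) 3Q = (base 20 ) 5j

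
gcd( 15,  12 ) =3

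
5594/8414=2797/4207 = 0.66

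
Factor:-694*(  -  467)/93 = 2^1*3^(  -  1)*31^( - 1)*347^1 * 467^1 = 324098/93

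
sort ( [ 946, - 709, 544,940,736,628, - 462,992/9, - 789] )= [ - 789,-709, - 462, 992/9,  544, 628,736,  940, 946]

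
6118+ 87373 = 93491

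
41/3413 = 41/3413  =  0.01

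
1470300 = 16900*87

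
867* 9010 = 7811670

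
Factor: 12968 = 2^3 *1621^1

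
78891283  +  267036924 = 345928207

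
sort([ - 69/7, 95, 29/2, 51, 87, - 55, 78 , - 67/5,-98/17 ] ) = [ - 55, - 67/5 , - 69/7,  -  98/17,29/2,51,78, 87, 95]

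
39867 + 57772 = 97639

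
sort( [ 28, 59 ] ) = [ 28,59]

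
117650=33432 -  - 84218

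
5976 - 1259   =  4717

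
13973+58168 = 72141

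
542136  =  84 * 6454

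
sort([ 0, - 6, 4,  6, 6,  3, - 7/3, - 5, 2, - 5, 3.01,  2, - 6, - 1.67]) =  [ - 6, - 6, - 5, - 5, - 7/3, - 1.67, 0, 2,2, 3 , 3.01, 4, 6,  6 ]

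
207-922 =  - 715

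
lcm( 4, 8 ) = 8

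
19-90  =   - 71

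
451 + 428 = 879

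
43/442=43/442 = 0.10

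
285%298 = 285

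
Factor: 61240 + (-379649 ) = - 318409 = - 7^1*13^1*3499^1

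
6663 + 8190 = 14853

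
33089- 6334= 26755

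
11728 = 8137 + 3591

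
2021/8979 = 2021/8979 = 0.23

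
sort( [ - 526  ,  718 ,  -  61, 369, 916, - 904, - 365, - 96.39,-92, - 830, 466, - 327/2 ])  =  [ - 904,-830, - 526,-365, - 327/2,-96.39, - 92, - 61,369,466, 718,  916 ]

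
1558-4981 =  - 3423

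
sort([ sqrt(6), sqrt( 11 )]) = [ sqrt(6),  sqrt(  11) ] 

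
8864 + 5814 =14678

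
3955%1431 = 1093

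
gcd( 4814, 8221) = 1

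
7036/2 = 3518 = 3518.00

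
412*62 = 25544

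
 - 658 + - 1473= - 2131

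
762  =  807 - 45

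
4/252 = 1/63 = 0.02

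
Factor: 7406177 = 823^1 * 8999^1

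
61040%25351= 10338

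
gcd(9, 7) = 1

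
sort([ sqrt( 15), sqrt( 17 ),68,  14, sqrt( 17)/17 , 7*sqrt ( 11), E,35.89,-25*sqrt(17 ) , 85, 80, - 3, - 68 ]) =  [-25*sqrt(17), - 68,- 3, sqrt (17) /17 , E, sqrt (15), sqrt( 17), 14, 7*sqrt( 11), 35.89,68,80,85]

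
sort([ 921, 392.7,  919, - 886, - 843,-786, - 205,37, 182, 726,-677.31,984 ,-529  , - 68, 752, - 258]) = [-886,-843, - 786,-677.31,-529,-258, - 205, - 68, 37,182, 392.7 , 726,752,919, 921,984]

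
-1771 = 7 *( - 253) 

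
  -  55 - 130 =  - 185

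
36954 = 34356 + 2598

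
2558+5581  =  8139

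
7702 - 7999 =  - 297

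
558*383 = 213714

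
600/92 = 6+12/23 = 6.52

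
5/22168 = 5/22168 = 0.00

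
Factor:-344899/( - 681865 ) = 5^( -1)*311^1*1109^1*136373^(-1) 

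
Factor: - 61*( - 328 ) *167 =3341336= 2^3*41^1*61^1*167^1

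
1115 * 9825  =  10954875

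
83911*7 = 587377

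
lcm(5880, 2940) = 5880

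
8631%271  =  230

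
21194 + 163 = 21357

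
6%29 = 6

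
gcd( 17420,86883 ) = 1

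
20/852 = 5/213 = 0.02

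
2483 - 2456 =27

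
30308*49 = 1485092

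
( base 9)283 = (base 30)7R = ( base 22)AH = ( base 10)237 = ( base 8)355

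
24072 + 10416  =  34488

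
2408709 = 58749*41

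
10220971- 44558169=- 34337198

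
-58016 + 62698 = 4682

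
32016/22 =16008/11 = 1455.27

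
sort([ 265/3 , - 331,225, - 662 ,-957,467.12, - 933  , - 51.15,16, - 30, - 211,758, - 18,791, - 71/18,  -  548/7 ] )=[ - 957, - 933,- 662, - 331, - 211, - 548/7,-51.15,  -  30, - 18,-71/18,  16,  265/3,225,467.12,758 , 791]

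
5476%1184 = 740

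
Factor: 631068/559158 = 2^1* 41^( - 1)*43^1*1223^1* 2273^ ( - 1 ) = 105178/93193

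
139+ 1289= 1428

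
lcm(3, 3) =3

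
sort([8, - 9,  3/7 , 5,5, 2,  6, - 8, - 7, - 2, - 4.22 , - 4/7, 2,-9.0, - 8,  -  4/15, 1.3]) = [-9, - 9.0, - 8, - 8, - 7,-4.22,-2,-4/7 , - 4/15,3/7, 1.3,2,2 , 5, 5,  6,8] 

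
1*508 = 508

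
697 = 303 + 394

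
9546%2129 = 1030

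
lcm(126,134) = 8442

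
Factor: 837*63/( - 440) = -2^( - 3)*3^5*5^( - 1)*7^1*11^( - 1 )*31^1 = - 52731/440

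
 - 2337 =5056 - 7393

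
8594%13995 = 8594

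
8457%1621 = 352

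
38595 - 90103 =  - 51508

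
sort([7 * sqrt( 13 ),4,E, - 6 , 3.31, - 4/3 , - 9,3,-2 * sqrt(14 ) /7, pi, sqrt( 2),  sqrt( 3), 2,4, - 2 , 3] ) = [ - 9, -6 , - 2, - 4/3, - 2*sqrt (14) /7,sqrt( 2),sqrt( 3 ), 2,E,3,3,pi,3.31, 4,4,  7*sqrt( 13 )]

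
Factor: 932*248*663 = 153243168=2^5*3^1*13^1*17^1*31^1*233^1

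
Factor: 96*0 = 0 = 0^1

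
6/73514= 3/36757 = 0.00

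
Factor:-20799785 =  - 5^1*1777^1*2341^1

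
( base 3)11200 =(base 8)176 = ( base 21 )60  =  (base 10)126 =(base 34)3o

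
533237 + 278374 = 811611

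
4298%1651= 996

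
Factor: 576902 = 2^1*59^1 * 4889^1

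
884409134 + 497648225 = 1382057359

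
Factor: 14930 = 2^1 *5^1*1493^1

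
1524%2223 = 1524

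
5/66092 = 5/66092 =0.00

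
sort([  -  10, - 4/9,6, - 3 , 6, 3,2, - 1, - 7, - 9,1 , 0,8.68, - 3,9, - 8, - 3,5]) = [ - 10, - 9, - 8 , - 7, - 3,  -  3,-3,  -  1, - 4/9, 0,1,2 , 3,  5, 6,6, 8.68,9]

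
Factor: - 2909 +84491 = 2^1* 3^1*13597^1 = 81582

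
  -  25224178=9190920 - 34415098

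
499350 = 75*6658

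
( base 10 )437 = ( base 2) 110110101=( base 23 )J0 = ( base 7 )1163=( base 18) 165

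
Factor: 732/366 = 2^1 = 2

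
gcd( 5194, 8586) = 106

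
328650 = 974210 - 645560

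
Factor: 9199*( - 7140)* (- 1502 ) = 2^3*3^1*5^1 * 7^1*17^1*751^1*9199^1 = 98652651720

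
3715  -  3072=643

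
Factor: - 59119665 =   -  3^1*5^1*11^1*358301^1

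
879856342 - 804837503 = 75018839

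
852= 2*426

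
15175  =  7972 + 7203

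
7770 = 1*7770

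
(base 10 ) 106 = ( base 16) 6A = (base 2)1101010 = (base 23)4e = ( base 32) 3A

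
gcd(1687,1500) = 1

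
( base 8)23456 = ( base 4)2130232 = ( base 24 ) h9m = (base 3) 111202111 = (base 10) 10030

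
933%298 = 39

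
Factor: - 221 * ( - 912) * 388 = 2^6*3^1*13^1 * 17^1*19^1 * 97^1 = 78202176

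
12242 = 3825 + 8417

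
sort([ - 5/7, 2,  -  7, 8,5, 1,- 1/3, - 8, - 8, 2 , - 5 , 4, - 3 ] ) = [ - 8,-8, - 7, - 5, - 3,-5/7, - 1/3,  1,2 , 2 , 4, 5 , 8]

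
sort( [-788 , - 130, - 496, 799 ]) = [ - 788,-496, - 130,799]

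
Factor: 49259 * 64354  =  2^1 * 7^1*23^1*31^1*227^1 * 1399^1 =3170013686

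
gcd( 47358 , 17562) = 6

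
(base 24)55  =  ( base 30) 45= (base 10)125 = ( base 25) 50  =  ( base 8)175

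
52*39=2028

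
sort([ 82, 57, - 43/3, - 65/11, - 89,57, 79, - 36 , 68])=[-89, - 36,  -  43/3, - 65/11, 57, 57 , 68,  79, 82 ] 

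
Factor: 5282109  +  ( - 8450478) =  - 3^3*43^1*2729^1 = - 3168369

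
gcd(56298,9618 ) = 6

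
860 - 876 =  - 16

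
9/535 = 9/535= 0.02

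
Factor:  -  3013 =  - 23^1*131^1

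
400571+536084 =936655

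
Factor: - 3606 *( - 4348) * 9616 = 2^7*3^1 * 601^2*1087^1 = 150768187008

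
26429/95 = 278 + 1/5 = 278.20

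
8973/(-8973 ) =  - 1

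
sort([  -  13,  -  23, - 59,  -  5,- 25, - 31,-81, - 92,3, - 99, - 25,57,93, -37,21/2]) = [ - 99, - 92, - 81,-59, - 37, - 31, - 25 , - 25,- 23  ,  -  13, - 5, 3,21/2,57 , 93]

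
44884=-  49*( - 916) 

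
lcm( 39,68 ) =2652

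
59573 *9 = 536157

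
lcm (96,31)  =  2976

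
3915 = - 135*( - 29)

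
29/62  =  29/62  =  0.47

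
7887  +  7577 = 15464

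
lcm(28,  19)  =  532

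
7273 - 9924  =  -2651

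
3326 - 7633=  -  4307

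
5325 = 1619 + 3706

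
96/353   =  96/353 = 0.27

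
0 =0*3999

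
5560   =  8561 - 3001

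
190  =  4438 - 4248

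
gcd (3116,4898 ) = 2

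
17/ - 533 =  - 17/533  =  - 0.03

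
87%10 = 7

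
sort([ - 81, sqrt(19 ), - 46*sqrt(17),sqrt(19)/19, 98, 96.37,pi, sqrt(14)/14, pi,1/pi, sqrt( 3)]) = [ - 46*sqrt (17 ), - 81,  sqrt(19 ) /19,sqrt( 14 ) /14,1/pi,sqrt(3),pi,pi,sqrt( 19),  96.37,98 ] 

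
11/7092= 11/7092 =0.00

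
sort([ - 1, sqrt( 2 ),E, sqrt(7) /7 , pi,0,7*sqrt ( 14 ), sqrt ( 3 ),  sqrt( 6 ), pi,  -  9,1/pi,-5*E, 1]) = [ - 5*E, - 9,-1,0,1/pi,sqrt ( 7 )/7,1,sqrt ( 2), sqrt( 3),sqrt ( 6 ),E,pi,pi,7 * sqrt (14)]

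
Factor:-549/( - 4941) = 1/9 = 3^ ( - 2)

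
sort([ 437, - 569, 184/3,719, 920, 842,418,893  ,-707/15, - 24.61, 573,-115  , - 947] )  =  [  -  947, - 569, -115, - 707/15,-24.61, 184/3, 418, 437, 573, 719,842, 893 , 920]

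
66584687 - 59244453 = 7340234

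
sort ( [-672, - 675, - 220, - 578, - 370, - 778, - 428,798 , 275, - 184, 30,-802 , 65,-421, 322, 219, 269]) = [ - 802, - 778, - 675,-672,-578, - 428, - 421, - 370, - 220, - 184,30, 65, 219, 269, 275,322, 798 ] 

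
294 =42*7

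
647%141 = 83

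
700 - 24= 676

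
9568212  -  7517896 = 2050316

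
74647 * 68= 5075996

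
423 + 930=1353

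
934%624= 310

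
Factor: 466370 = 2^1 *5^1*149^1 * 313^1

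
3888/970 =1944/485 = 4.01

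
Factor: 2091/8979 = 17^1*73^(-1 ) = 17/73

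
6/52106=3/26053 =0.00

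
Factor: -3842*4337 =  - 16662754 = -2^1*17^1*113^1 * 4337^1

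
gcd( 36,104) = 4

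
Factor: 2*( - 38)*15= - 2^2*3^1*5^1*19^1 = - 1140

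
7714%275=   14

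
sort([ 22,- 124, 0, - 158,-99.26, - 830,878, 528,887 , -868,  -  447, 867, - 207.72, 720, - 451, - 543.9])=[ - 868, - 830, - 543.9, - 451, - 447, - 207.72, - 158, - 124 , - 99.26, 0, 22,  528, 720, 867, 878, 887]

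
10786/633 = 10786/633 = 17.04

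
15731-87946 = -72215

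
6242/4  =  1560 + 1/2 = 1560.50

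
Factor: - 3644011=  -7^1*127^1*4099^1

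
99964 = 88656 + 11308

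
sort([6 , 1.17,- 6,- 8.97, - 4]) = [ - 8.97, - 6, - 4,1.17,6 ] 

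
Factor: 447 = 3^1 * 149^1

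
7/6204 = 7/6204 = 0.00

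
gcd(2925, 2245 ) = 5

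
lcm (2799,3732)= 11196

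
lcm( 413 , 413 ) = 413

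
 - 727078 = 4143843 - 4870921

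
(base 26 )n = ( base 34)n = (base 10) 23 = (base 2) 10111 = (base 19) 14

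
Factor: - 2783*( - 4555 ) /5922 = 2^(- 1)*3^( - 2)*5^1*7^( - 1 ) * 11^2  *23^1*47^( - 1 ) * 911^1 =12676565/5922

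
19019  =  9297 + 9722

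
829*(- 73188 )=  - 60672852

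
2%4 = 2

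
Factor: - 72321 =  - 3^1*24107^1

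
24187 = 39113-14926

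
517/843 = 517/843 =0.61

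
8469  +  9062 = 17531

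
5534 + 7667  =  13201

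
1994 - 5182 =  - 3188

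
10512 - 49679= - 39167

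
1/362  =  1/362=0.00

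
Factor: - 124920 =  - 2^3*3^2 * 5^1*347^1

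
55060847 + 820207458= 875268305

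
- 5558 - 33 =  - 5591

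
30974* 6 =185844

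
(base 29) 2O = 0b1010010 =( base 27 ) 31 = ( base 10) 82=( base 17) 4E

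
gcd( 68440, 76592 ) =8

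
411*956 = 392916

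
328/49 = 328/49 = 6.69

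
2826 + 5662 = 8488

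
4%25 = 4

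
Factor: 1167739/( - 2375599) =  - 31^1*113^( - 1)*139^1*271^1 * 21023^( - 1 ) 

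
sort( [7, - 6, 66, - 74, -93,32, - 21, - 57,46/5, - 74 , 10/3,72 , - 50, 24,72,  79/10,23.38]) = [-93, - 74,- 74, - 57, - 50, - 21,- 6,10/3, 7,  79/10, 46/5,23.38, 24, 32,66, 72, 72 ] 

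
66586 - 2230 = 64356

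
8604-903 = 7701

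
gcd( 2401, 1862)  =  49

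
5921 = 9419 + -3498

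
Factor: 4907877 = 3^1 * 13^1*61^1*2063^1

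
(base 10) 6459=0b1100100111011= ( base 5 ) 201314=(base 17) 155g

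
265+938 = 1203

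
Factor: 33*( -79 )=-3^1 * 11^1*79^1 = -2607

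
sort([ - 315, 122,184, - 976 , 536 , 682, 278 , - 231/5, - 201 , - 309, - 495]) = [ - 976, - 495, - 315,-309, - 201, - 231/5, 122, 184,278 , 536, 682 ] 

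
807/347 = 2 + 113/347 = 2.33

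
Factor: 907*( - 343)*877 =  - 272835577 = - 7^3 * 877^1*907^1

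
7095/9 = 2365/3 = 788.33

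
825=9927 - 9102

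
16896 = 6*2816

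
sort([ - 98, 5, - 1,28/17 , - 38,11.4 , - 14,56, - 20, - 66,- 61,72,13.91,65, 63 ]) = [ - 98,-66 , - 61, - 38, - 20 , - 14, - 1, 28/17,5,11.4 , 13.91, 56,  63, 65,72 ] 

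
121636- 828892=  - 707256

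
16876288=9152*1844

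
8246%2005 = 226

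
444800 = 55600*8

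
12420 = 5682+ 6738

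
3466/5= 3466/5 = 693.20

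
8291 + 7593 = 15884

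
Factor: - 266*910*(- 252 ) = 60999120= 2^4*3^2*5^1*7^3*13^1*19^1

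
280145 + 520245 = 800390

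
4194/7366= 2097/3683 = 0.57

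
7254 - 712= 6542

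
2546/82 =31 + 2/41 = 31.05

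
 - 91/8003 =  - 1 + 7912/8003  =  -0.01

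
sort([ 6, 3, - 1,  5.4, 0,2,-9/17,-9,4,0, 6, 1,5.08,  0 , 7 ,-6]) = [ - 9,-6, - 1,-9/17,0,  0,0, 1, 2 , 3,4, 5.08,5.4, 6,6, 7]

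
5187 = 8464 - 3277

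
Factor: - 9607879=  - 9607879^1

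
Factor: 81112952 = 2^3 * 97^1 * 104527^1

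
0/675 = 0 = 0.00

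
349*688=240112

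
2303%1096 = 111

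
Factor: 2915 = 5^1*11^1*53^1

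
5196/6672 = 433/556= 0.78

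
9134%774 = 620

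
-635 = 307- 942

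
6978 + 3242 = 10220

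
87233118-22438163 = 64794955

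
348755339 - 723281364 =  - 374526025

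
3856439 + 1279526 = 5135965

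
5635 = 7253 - 1618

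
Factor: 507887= 131^1*3877^1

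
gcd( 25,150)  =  25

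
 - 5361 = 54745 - 60106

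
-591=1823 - 2414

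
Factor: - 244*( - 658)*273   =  2^3*3^1*7^2*13^1 * 47^1*61^1 = 43830696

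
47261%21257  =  4747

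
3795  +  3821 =7616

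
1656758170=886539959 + 770218211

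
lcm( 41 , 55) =2255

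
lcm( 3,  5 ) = 15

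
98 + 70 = 168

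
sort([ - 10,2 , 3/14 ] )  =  [ - 10,3/14, 2]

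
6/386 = 3/193  =  0.02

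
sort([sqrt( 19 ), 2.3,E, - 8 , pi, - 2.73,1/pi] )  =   [  -  8,-2.73,1/pi,2.3,E,pi , sqrt(19)] 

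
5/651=5/651 = 0.01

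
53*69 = 3657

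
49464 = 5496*9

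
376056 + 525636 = 901692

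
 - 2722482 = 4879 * (- 558 ) 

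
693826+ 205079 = 898905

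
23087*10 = 230870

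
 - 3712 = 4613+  - 8325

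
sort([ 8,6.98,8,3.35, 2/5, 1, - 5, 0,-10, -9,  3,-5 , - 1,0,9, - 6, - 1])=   [ - 10,-9,  -  6, - 5, - 5,-1,-1,0, 0,2/5 , 1,3,3.35,6.98, 8,  8, 9 ]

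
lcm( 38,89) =3382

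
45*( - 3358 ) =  - 151110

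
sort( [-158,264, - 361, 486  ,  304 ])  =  [ - 361,  -  158,264, 304, 486 ]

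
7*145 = 1015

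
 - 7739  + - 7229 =- 14968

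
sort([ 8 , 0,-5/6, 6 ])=[ - 5/6,0,6, 8] 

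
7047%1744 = 71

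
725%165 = 65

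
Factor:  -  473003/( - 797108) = 2^( - 2)*13^ ( - 1 )*59^1*8017^1 * 15329^(-1 )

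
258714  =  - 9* (-28746)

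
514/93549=514/93549 = 0.01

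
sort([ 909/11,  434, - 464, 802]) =[ - 464, 909/11,434,802 ] 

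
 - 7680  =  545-8225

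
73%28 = 17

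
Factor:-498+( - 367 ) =-865  =  -  5^1*173^1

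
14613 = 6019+8594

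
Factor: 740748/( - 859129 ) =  - 2^2 * 3^1*17^( - 1 )*97^( - 1)*521^( - 1)*61729^1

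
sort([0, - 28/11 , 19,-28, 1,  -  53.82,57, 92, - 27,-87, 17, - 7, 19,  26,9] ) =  [-87, - 53.82, - 28 , - 27,- 7, - 28/11, 0, 1, 9, 17,19, 19,26, 57,92] 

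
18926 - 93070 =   -  74144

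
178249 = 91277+86972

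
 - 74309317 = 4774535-79083852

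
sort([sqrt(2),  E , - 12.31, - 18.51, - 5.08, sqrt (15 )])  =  [ - 18.51, - 12.31, - 5.08, sqrt(2),E, sqrt(15)]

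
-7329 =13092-20421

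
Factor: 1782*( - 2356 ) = -2^3*3^4 * 11^1*19^1*31^1  =  - 4198392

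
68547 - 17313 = 51234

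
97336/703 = 97336/703 = 138.46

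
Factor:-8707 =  - 8707^1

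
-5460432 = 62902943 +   -  68363375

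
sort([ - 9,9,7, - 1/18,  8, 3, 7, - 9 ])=[ -9, -9, - 1/18,3,7, 7,8, 9] 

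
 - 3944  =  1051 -4995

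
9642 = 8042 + 1600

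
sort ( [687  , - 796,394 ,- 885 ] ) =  [ - 885 , - 796,394,687 ]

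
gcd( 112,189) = 7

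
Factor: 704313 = 3^2*139^1* 563^1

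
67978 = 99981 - 32003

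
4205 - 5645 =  - 1440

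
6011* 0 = 0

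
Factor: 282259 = 239^1 * 1181^1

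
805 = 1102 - 297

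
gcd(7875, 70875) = 7875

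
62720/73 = 859 + 13/73 = 859.18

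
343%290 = 53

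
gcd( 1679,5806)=1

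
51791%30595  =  21196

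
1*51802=51802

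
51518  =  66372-14854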